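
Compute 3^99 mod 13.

By square-and-multiply:
99 in binary is 1100011, i.e. 99 = 64 + 32 + 2 + 1.
3^1 ≡ 3 (mod 13)
3^2 ≡ 3^2 = 9 (mod 13)
3^4 ≡ 9^2 = 81 ≡ 3 (mod 13)
3^8 ≡ 3^2 = 9 (mod 13)
3^16 ≡ 9^2 = 81 ≡ 3 (mod 13)
3^32 ≡ 3^2 = 9 (mod 13)
3^64 ≡ 9^2 = 81 ≡ 3 (mod 13)
3^99 = 3^64 × 3^32 × 3^2 × 3^1 ≡ 3 × 9 × 9 × 3 (mod 13).
Accumulate the product:
3 × 9 = 27 ≡ 1
1 × 9 = 9
9 × 3 = 27 ≡ 1

1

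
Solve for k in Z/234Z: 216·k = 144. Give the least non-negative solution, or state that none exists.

gcd(216, 234) = 18, and 18 | 144, so solutions exist.
Divide through by 18: 12·k mod 13 = 8.
12⁻¹ ≡ 12 (mod 13).
k ≡ 12·8 ≡ 5 (mod 13).
The smallest non-negative solution is k = 5.

5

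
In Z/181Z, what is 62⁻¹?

73

181 = 2×62 + 57
62 = 1×57 + 5
57 = 11×5 + 2
5 = 2×2 + 1
2 = 2×1 + 0
gcd(62, 181) = 1, so the inverse exists.
Bézout: 1 = −25×181 + 73×62.
So 62⁻¹ ≡ 73 (mod 181).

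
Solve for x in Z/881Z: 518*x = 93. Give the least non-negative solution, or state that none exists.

706

gcd(518, 881) = 1, so a unique solution mod 881 exists.
518⁻¹ ≡ 216 (mod 881).
x ≡ 216*93 ≡ 706 (mod 881).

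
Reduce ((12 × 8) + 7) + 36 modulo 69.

1

12 × 8 = 96 ≡ 27 (mod 69)
27 + 7 = 34
34 + 36 = 70 ≡ 1 (mod 69)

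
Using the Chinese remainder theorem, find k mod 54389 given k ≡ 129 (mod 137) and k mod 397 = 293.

36023

137⁻¹ mod 397: 137·142 ≡ 1 (mod 397), so 137⁻¹ ≡ 142.
k = 129 + 137·((293 − 129)·142 mod 397) = 129 + 137·262 = 36023.
Check: 36023 mod 137 = 129, 36023 mod 397 = 293. ✓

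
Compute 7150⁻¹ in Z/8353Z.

6756

8353 = 1*7150 + 1203
7150 = 5*1203 + 1135
1203 = 1*1135 + 68
1135 = 16*68 + 47
68 = 1*47 + 21
47 = 2*21 + 5
21 = 4*5 + 1
5 = 5*1 + 0
gcd(7150, 8353) = 1, so the inverse exists.
Back-substitute for 1:
1 = 1*21 − 4*5
  = −4*47 + 9*21
  = 9*68 − 13*47
  = −13*1135 + 217*68
  = 217*1203 − 230*1135
  = −230*7150 + 1367*1203
  = 1367*8353 − 1597*7150
So 7150⁻¹ ≡ −1597 ≡ 6756 (mod 8353).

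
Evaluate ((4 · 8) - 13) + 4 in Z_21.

2

4 · 8 = 32 ≡ 11 (mod 21)
11 - 13 = -2 ≡ 19 (mod 21)
19 + 4 = 23 ≡ 2 (mod 21)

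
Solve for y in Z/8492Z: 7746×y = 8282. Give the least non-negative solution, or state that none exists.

gcd(7746, 8492) = 2, and 2 | 8282, so solutions exist.
Divide through by 2: 3873×y mod 4246 = 4141.
3873⁻¹ ≡ 683 (mod 4246).
y ≡ 683×4141 ≡ 467 (mod 4246).
The smallest non-negative solution is y = 467.

467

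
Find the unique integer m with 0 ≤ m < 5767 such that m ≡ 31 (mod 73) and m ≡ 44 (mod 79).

834

73⁻¹ mod 79: 73*13 ≡ 1 (mod 79), so 73⁻¹ ≡ 13.
m = 31 + 73*((44 − 31)*13 mod 79) = 31 + 73*11 = 834.
Check: 834 mod 73 = 31, 834 mod 79 = 44. ✓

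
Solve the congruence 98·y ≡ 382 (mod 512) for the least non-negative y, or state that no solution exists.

gcd(98, 512) = 2, and 2 | 382, so solutions exist.
Divide through by 2: 49·y ≡ 191 (mod 256).
49⁻¹ ≡ 209 (mod 256).
y ≡ 209·191 ≡ 239 (mod 256).
The smallest non-negative solution is y = 239.

239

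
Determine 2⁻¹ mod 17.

Apply the Euclidean algorithm and back-substitute:
17 = 8·2 + 1
2 = 2·1 + 0
gcd(2, 17) = 1, so the inverse exists.
Back-substitute for 1:
1 = 1·17 − 8·2
So 2⁻¹ ≡ −8 ≡ 9 (mod 17).

9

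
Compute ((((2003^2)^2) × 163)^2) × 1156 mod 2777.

2502

(2003)^2 ≡ 2021 (mod 2777)
(2021)^2 ≡ 2251 (mod 2777)
2251 × 163 = 366913 ≡ 349 (mod 2777)
(349)^2 ≡ 2390 (mod 2777)
2390 × 1156 = 2762840 ≡ 2502 (mod 2777)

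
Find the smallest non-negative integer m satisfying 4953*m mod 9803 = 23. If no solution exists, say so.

gcd(4953, 9803) = 1, so a unique solution mod 9803 exists.
4953⁻¹ ≡ 7614 (mod 9803).
m ≡ 7614*23 ≡ 8471 (mod 9803).

8471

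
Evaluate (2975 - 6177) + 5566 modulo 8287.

2975 - 6177 = -3202 ≡ 5085 (mod 8287)
5085 + 5566 = 10651 ≡ 2364 (mod 8287)

2364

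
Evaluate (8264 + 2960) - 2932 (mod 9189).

8292

8264 + 2960 = 11224 ≡ 2035 (mod 9189)
2035 - 2932 = -897 ≡ 8292 (mod 9189)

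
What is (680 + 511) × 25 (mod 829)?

760

680 + 511 = 1191 ≡ 362 (mod 829)
362 × 25 = 9050 ≡ 760 (mod 829)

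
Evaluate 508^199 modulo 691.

241

Compute successive squares:
508^1 ≡ 508 (mod 691)
508^2 ≡ 508^2 = 258064 ≡ 321 (mod 691)
508^4 ≡ 321^2 = 103041 ≡ 82 (mod 691)
508^8 ≡ 82^2 = 6724 ≡ 505 (mod 691)
508^16 ≡ 505^2 = 255025 ≡ 46 (mod 691)
508^32 ≡ 46^2 = 2116 ≡ 43 (mod 691)
508^64 ≡ 43^2 = 1849 ≡ 467 (mod 691)
508^128 ≡ 467^2 = 218089 ≡ 424 (mod 691)
508^199 = 508^128 · 508^64 · 508^4 · 508^2 · 508^1 ≡ 424 · 467 · 82 · 321 · 508 (mod 691).
Accumulate the product:
424 · 467 = 198008 ≡ 382
382 · 82 = 31324 ≡ 229
229 · 321 = 73509 ≡ 263
263 · 508 = 133604 ≡ 241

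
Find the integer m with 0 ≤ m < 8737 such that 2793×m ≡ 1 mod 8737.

2953

Apply the Euclidean algorithm and back-substitute:
8737 = 3×2793 + 358
2793 = 7×358 + 287
358 = 1×287 + 71
287 = 4×71 + 3
71 = 23×3 + 2
3 = 1×2 + 1
2 = 2×1 + 0
gcd(2793, 8737) = 1, so the inverse exists.
Bézout: 1 = −944×8737 + 2953×2793.
So 2793⁻¹ ≡ 2953 (mod 8737).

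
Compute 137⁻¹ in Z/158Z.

15

158 = 1·137 + 21
137 = 6·21 + 11
21 = 1·11 + 10
11 = 1·10 + 1
10 = 10·1 + 0
gcd(137, 158) = 1, so the inverse exists.
Back-substitute for 1:
1 = 1·11 − 1·10
  = −1·21 + 2·11
  = 2·137 − 13·21
  = −13·158 + 15·137
So 137⁻¹ ≡ 15 (mod 158).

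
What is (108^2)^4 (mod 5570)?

2296

(108)^2 ≡ 524 (mod 5570)
(524)^4 ≡ 2296 (mod 5570)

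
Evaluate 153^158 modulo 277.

Compute successive squares:
153^1 ≡ 153 (mod 277)
153^2 ≡ 153^2 = 23409 ≡ 141 (mod 277)
153^4 ≡ 141^2 = 19881 ≡ 214 (mod 277)
153^8 ≡ 214^2 = 45796 ≡ 91 (mod 277)
153^16 ≡ 91^2 = 8281 ≡ 248 (mod 277)
153^32 ≡ 248^2 = 61504 ≡ 10 (mod 277)
153^64 ≡ 10^2 = 100 (mod 277)
153^128 ≡ 100^2 = 10000 ≡ 28 (mod 277)
153^158 = 153^128 · 153^16 · 153^8 · 153^4 · 153^2 ≡ 28 · 248 · 91 · 214 · 141 (mod 277).
Accumulate the product:
28 · 248 = 6944 ≡ 19
19 · 91 = 1729 ≡ 67
67 · 214 = 14338 ≡ 211
211 · 141 = 29751 ≡ 112

112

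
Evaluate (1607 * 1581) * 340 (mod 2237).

1607 * 1581 = 2540667 ≡ 1672 (mod 2237)
1672 * 340 = 568480 ≡ 282 (mod 2237)

282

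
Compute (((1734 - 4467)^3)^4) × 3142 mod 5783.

3978

1734 - 4467 = -2733 ≡ 3050 (mod 5783)
(3050)^3 ≡ 1004 (mod 5783)
(1004)^4 ≡ 1124 (mod 5783)
1124 × 3142 = 3531608 ≡ 3978 (mod 5783)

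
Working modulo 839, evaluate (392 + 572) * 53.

752

392 + 572 = 964 ≡ 125 (mod 839)
125 * 53 = 6625 ≡ 752 (mod 839)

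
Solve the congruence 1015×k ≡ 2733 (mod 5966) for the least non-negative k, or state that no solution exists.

gcd(1015, 5966) = 1, so a unique solution mod 5966 exists.
1015⁻¹ ≡ 4667 (mod 5966).
k ≡ 4667×2733 ≡ 5569 (mod 5966).

5569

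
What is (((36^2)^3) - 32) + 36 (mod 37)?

5

(36)^2 ≡ 1 (mod 37)
(1)^3 ≡ 1 (mod 37)
1 - 32 = -31 ≡ 6 (mod 37)
6 + 36 = 42 ≡ 5 (mod 37)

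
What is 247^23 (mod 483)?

23 in binary is 10111, i.e. 23 = 16 + 4 + 2 + 1.
247^1 ≡ 247 (mod 483)
247^2 ≡ 247^2 = 61009 ≡ 151 (mod 483)
247^4 ≡ 151^2 = 22801 ≡ 100 (mod 483)
247^8 ≡ 100^2 = 10000 ≡ 340 (mod 483)
247^16 ≡ 340^2 = 115600 ≡ 163 (mod 483)
247^23 = 247^16 * 247^4 * 247^2 * 247^1 ≡ 163 * 100 * 151 * 247 (mod 483).
Accumulate the product:
163 * 100 = 16300 ≡ 361
361 * 151 = 54511 ≡ 415
415 * 247 = 102505 ≡ 109

109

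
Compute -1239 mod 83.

-1239 = -15*83 + 6, so -1239 ≡ 6 (mod 83).

6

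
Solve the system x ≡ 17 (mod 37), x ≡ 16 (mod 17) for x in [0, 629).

424

37⁻¹ mod 17: 37·6 ≡ 1 (mod 17), so 37⁻¹ ≡ 6.
x = 17 + 37·((16 − 17)·6 mod 17) = 17 + 37·11 = 424.
Check: 424 mod 37 = 17, 424 mod 17 = 16. ✓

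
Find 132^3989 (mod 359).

132^1 ≡ 132 (mod 359)
132^2 ≡ 132^2 = 17424 ≡ 192 (mod 359)
132^4 ≡ 192^2 = 36864 ≡ 246 (mod 359)
132^8 ≡ 246^2 = 60516 ≡ 204 (mod 359)
132^16 ≡ 204^2 = 41616 ≡ 331 (mod 359)
132^32 ≡ 331^2 = 109561 ≡ 66 (mod 359)
132^64 ≡ 66^2 = 4356 ≡ 48 (mod 359)
132^128 ≡ 48^2 = 2304 ≡ 150 (mod 359)
132^256 ≡ 150^2 = 22500 ≡ 242 (mod 359)
132^512 ≡ 242^2 = 58564 ≡ 47 (mod 359)
132^1024 ≡ 47^2 = 2209 ≡ 55 (mod 359)
132^2048 ≡ 55^2 = 3025 ≡ 153 (mod 359)
132^3989 = 132^2048 · 132^1024 · 132^512 · 132^256 · 132^128 · 132^16 · 132^4 · 132^1 ≡ 153 · 55 · 47 · 242 · 150 · 331 · 246 · 132 (mod 359).
Accumulate the product:
153 · 55 = 8415 ≡ 158
158 · 47 = 7426 ≡ 246
246 · 242 = 59532 ≡ 297
297 · 150 = 44550 ≡ 34
34 · 331 = 11254 ≡ 125
125 · 246 = 30750 ≡ 235
235 · 132 = 31020 ≡ 146

146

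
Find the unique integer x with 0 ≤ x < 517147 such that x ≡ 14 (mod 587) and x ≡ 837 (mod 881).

587⁻¹ mod 881: 587·878 ≡ 1 (mod 881), so 587⁻¹ ≡ 878.
x = 14 + 587·((837 − 14)·878 mod 881) = 14 + 587·174 = 102152.

102152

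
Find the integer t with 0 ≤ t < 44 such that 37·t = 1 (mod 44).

Run the extended Euclidean algorithm:
44 = 1*37 + 7
37 = 5*7 + 2
7 = 3*2 + 1
2 = 2*1 + 0
gcd(37, 44) = 1, so the inverse exists.
Back-substitute for 1:
1 = 1*7 − 3*2
  = −3*37 + 16*7
  = 16*44 − 19*37
So 37⁻¹ ≡ −19 ≡ 25 (mod 44).

25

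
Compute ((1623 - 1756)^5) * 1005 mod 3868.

1623 - 1756 = -133 ≡ 3735 (mod 3868)
(3735)^5 ≡ 635 (mod 3868)
635 * 1005 = 638175 ≡ 3823 (mod 3868)

3823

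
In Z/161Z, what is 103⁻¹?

Run the extended Euclidean algorithm:
161 = 1×103 + 58
103 = 1×58 + 45
58 = 1×45 + 13
45 = 3×13 + 6
13 = 2×6 + 1
6 = 6×1 + 0
gcd(103, 161) = 1, so the inverse exists.
Bézout: 1 = 16×161 − 25×103.
So 103⁻¹ ≡ −25 ≡ 136 (mod 161).

136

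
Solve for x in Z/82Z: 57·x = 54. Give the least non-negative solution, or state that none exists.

70

gcd(57, 82) = 1, so a unique solution mod 82 exists.
57⁻¹ ≡ 59 (mod 82).
x ≡ 59·54 ≡ 70 (mod 82).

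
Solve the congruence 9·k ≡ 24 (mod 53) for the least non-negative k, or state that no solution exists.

38

gcd(9, 53) = 1, so a unique solution mod 53 exists.
9⁻¹ ≡ 6 (mod 53).
k ≡ 6·24 ≡ 38 (mod 53).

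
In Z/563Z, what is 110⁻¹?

Run the extended Euclidean algorithm:
563 = 5·110 + 13
110 = 8·13 + 6
13 = 2·6 + 1
6 = 6·1 + 0
gcd(110, 563) = 1, so the inverse exists.
Bézout: 1 = 17·563 − 87·110.
So 110⁻¹ ≡ −87 ≡ 476 (mod 563).

476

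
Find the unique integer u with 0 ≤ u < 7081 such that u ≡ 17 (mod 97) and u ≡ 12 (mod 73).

1472

97⁻¹ mod 73: 97×70 ≡ 1 (mod 73), so 97⁻¹ ≡ 70.
u = 17 + 97×((12 − 17)×70 mod 73) = 17 + 97×15 = 1472.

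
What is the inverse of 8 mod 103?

103 = 12·8 + 7
8 = 1·7 + 1
7 = 7·1 + 0
gcd(8, 103) = 1, so the inverse exists.
Bézout: 1 = −1·103 + 13·8.
So 8⁻¹ ≡ 13 (mod 103).

13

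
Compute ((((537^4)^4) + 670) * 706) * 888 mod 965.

163

(537)^4 ≡ 536 (mod 965)
(536)^4 ≡ 771 (mod 965)
771 + 670 = 1441 ≡ 476 (mod 965)
476 * 706 = 336056 ≡ 236 (mod 965)
236 * 888 = 209568 ≡ 163 (mod 965)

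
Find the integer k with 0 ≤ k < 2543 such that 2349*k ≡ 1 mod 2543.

By the extended Euclidean algorithm:
2543 = 1·2349 + 194
2349 = 12·194 + 21
194 = 9·21 + 5
21 = 4·5 + 1
5 = 5·1 + 0
gcd(2349, 2543) = 1, so the inverse exists.
Bézout: 1 = −448·2543 + 485·2349.
So 2349⁻¹ ≡ 485 (mod 2543).

485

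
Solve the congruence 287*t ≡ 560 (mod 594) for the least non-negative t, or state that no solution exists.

538

gcd(287, 594) = 1, so a unique solution mod 594 exists.
287⁻¹ ≡ 89 (mod 594).
t ≡ 89*560 ≡ 538 (mod 594).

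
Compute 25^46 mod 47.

By square-and-multiply:
46 in binary is 101110, i.e. 46 = 32 + 8 + 4 + 2.
25^1 ≡ 25 (mod 47)
25^2 ≡ 25^2 = 625 ≡ 14 (mod 47)
25^4 ≡ 14^2 = 196 ≡ 8 (mod 47)
25^8 ≡ 8^2 = 64 ≡ 17 (mod 47)
25^16 ≡ 17^2 = 289 ≡ 7 (mod 47)
25^32 ≡ 7^2 = 49 ≡ 2 (mod 47)
25^46 = 25^32 × 25^8 × 25^4 × 25^2 ≡ 2 × 17 × 8 × 14 (mod 47).
Accumulate the product:
2 × 17 = 34
34 × 8 = 272 ≡ 37
37 × 14 = 518 ≡ 1

1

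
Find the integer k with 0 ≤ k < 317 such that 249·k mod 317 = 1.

303

317 = 1×249 + 68
249 = 3×68 + 45
68 = 1×45 + 23
45 = 1×23 + 22
23 = 1×22 + 1
22 = 22×1 + 0
gcd(249, 317) = 1, so the inverse exists.
Bézout: 1 = 11×317 − 14×249.
So 249⁻¹ ≡ −14 ≡ 303 (mod 317).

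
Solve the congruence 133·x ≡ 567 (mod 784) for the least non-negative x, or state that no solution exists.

75

gcd(133, 784) = 7, and 7 | 567, so solutions exist.
Divide through by 7: 19·x = 81 (mod 112).
19⁻¹ ≡ 59 (mod 112).
x ≡ 59·81 ≡ 75 (mod 112).
The smallest non-negative solution is x = 75.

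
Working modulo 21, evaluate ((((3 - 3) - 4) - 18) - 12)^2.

3 - 3 = 0
0 - 4 = -4 ≡ 17 (mod 21)
17 - 18 = -1 ≡ 20 (mod 21)
20 - 12 = 8
(8)^2 ≡ 1 (mod 21)

1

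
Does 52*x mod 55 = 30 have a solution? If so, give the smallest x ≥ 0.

45

gcd(52, 55) = 1, so a unique solution mod 55 exists.
52⁻¹ ≡ 18 (mod 55).
x ≡ 18*30 ≡ 45 (mod 55).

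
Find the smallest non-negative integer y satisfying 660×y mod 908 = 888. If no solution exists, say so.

55

gcd(660, 908) = 4, and 4 | 888, so solutions exist.
Divide through by 4: 165×y ≡ 222 (mod 227).
165⁻¹ ≡ 216 (mod 227).
y ≡ 216×222 ≡ 55 (mod 227).
The smallest non-negative solution is y = 55.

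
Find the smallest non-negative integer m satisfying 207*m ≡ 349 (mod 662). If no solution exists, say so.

gcd(207, 662) = 1, so a unique solution mod 662 exists.
207⁻¹ ≡ 339 (mod 662).
m ≡ 339*349 ≡ 475 (mod 662).

475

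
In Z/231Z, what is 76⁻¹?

Run the extended Euclidean algorithm:
231 = 3×76 + 3
76 = 25×3 + 1
3 = 3×1 + 0
gcd(76, 231) = 1, so the inverse exists.
Back-substitute for 1:
1 = 1×76 − 25×3
  = −25×231 + 76×76
So 76⁻¹ ≡ 76 (mod 231).

76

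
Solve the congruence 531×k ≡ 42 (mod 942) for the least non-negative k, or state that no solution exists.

142

gcd(531, 942) = 3, and 3 | 42, so solutions exist.
Divide through by 3: 177×k mod 314 = 14.
177⁻¹ ≡ 55 (mod 314).
k ≡ 55×14 ≡ 142 (mod 314).
The smallest non-negative solution is k = 142.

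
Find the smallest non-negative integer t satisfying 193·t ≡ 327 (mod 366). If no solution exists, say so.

gcd(193, 366) = 1, so a unique solution mod 366 exists.
193⁻¹ ≡ 55 (mod 366).
t ≡ 55·327 ≡ 51 (mod 366).

51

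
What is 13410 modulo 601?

13410 = 22×601 + 188, so 13410 ≡ 188 (mod 601).

188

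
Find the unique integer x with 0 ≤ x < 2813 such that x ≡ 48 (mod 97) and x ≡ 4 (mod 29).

97⁻¹ mod 29: 97×3 ≡ 1 (mod 29), so 97⁻¹ ≡ 3.
x = 48 + 97×((4 − 48)×3 mod 29) = 48 + 97×13 = 1309.

1309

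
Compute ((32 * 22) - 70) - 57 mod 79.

32 * 22 = 704 ≡ 72 (mod 79)
72 - 70 = 2
2 - 57 = -55 ≡ 24 (mod 79)

24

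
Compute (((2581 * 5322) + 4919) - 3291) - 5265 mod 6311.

6020

2581 * 5322 = 13736082 ≡ 3346 (mod 6311)
3346 + 4919 = 8265 ≡ 1954 (mod 6311)
1954 - 3291 = -1337 ≡ 4974 (mod 6311)
4974 - 5265 = -291 ≡ 6020 (mod 6311)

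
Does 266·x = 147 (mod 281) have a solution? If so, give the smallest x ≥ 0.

215

gcd(266, 281) = 1, so a unique solution mod 281 exists.
266⁻¹ ≡ 206 (mod 281).
x ≡ 206·147 ≡ 215 (mod 281).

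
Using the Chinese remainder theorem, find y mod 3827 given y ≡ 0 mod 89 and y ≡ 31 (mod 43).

89⁻¹ mod 43: 89·29 ≡ 1 (mod 43), so 89⁻¹ ≡ 29.
y = 0 + 89·((31 − 0)·29 mod 43) = 0 + 89·39 = 3471.
Check: 3471 mod 89 = 0, 3471 mod 43 = 31. ✓

3471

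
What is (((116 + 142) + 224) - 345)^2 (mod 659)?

317

116 + 142 = 258
258 + 224 = 482
482 - 345 = 137
(137)^2 ≡ 317 (mod 659)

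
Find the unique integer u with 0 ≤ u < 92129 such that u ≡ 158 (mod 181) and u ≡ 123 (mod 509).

181⁻¹ mod 509: 181*45 ≡ 1 (mod 509), so 181⁻¹ ≡ 45.
u = 158 + 181*((123 − 158)*45 mod 509) = 158 + 181*461 = 83599.
Check: 83599 mod 181 = 158, 83599 mod 509 = 123. ✓

83599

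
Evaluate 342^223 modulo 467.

223 in binary is 11011111, i.e. 223 = 128 + 64 + 16 + 8 + 4 + 2 + 1.
342^1 ≡ 342 (mod 467)
342^2 ≡ 342^2 = 116964 ≡ 214 (mod 467)
342^4 ≡ 214^2 = 45796 ≡ 30 (mod 467)
342^8 ≡ 30^2 = 900 ≡ 433 (mod 467)
342^16 ≡ 433^2 = 187489 ≡ 222 (mod 467)
342^32 ≡ 222^2 = 49284 ≡ 249 (mod 467)
342^64 ≡ 249^2 = 62001 ≡ 357 (mod 467)
342^128 ≡ 357^2 = 127449 ≡ 425 (mod 467)
342^223 = 342^128 * 342^64 * 342^16 * 342^8 * 342^4 * 342^2 * 342^1 ≡ 425 * 357 * 222 * 433 * 30 * 214 * 342 (mod 467).
Accumulate the product:
425 * 357 = 151725 ≡ 417
417 * 222 = 92574 ≡ 108
108 * 433 = 46764 ≡ 64
64 * 30 = 1920 ≡ 52
52 * 214 = 11128 ≡ 387
387 * 342 = 132354 ≡ 193

193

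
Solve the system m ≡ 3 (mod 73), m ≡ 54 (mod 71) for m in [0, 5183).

73⁻¹ mod 71: 73*36 ≡ 1 (mod 71), so 73⁻¹ ≡ 36.
m = 3 + 73*((54 − 3)*36 mod 71) = 3 + 73*61 = 4456.
Check: 4456 mod 73 = 3, 4456 mod 71 = 54. ✓

4456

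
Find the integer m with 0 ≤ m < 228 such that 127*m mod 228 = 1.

228 = 1*127 + 101
127 = 1*101 + 26
101 = 3*26 + 23
26 = 1*23 + 3
23 = 7*3 + 2
3 = 1*2 + 1
2 = 2*1 + 0
gcd(127, 228) = 1, so the inverse exists.
Bézout: 1 = −44*228 + 79*127.
So 127⁻¹ ≡ 79 (mod 228).

79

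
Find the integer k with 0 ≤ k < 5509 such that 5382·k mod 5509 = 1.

5509 = 1×5382 + 127
5382 = 42×127 + 48
127 = 2×48 + 31
48 = 1×31 + 17
31 = 1×17 + 14
17 = 1×14 + 3
14 = 4×3 + 2
3 = 1×2 + 1
2 = 2×1 + 0
gcd(5382, 5509) = 1, so the inverse exists.
Back-substitute for 1:
1 = 1×3 − 1×2
  = −1×14 + 5×3
  = 5×17 − 6×14
  = −6×31 + 11×17
  = 11×48 − 17×31
  = −17×127 + 45×48
  = 45×5382 − 1907×127
  = −1907×5509 + 1952×5382
So 5382⁻¹ ≡ 1952 (mod 5509).

1952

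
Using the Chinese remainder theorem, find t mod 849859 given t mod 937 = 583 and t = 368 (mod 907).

135511

937⁻¹ mod 907: 937·514 ≡ 1 (mod 907), so 937⁻¹ ≡ 514.
t = 583 + 937·((368 − 583)·514 mod 907) = 583 + 937·144 = 135511.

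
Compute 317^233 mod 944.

317

233 in binary is 11101001, i.e. 233 = 128 + 64 + 32 + 8 + 1.
317^1 ≡ 317 (mod 944)
317^2 ≡ 317^2 = 100489 ≡ 425 (mod 944)
317^4 ≡ 425^2 = 180625 ≡ 321 (mod 944)
317^8 ≡ 321^2 = 103041 ≡ 145 (mod 944)
317^16 ≡ 145^2 = 21025 ≡ 257 (mod 944)
317^32 ≡ 257^2 = 66049 ≡ 913 (mod 944)
317^64 ≡ 913^2 = 833569 ≡ 17 (mod 944)
317^128 ≡ 17^2 = 289 (mod 944)
317^233 = 317^128 * 317^64 * 317^32 * 317^8 * 317^1 ≡ 289 * 17 * 913 * 145 * 317 (mod 944).
Accumulate the product:
289 * 17 = 4913 ≡ 193
193 * 913 = 176209 ≡ 625
625 * 145 = 90625 ≡ 1
1 * 317 = 317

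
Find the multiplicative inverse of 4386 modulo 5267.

5267 = 1·4386 + 881
4386 = 4·881 + 862
881 = 1·862 + 19
862 = 45·19 + 7
19 = 2·7 + 5
7 = 1·5 + 2
5 = 2·2 + 1
2 = 2·1 + 0
gcd(4386, 5267) = 1, so the inverse exists.
Bézout: 1 = 1847·5267 − 2218·4386.
So 4386⁻¹ ≡ −2218 ≡ 3049 (mod 5267).

3049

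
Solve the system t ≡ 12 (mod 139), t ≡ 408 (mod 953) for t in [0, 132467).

139⁻¹ mod 953: 139·48 ≡ 1 (mod 953), so 139⁻¹ ≡ 48.
t = 12 + 139·((408 − 12)·48 mod 953) = 12 + 139·901 = 125251.

125251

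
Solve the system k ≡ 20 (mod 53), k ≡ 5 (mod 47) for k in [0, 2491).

53⁻¹ mod 47: 53*8 ≡ 1 (mod 47), so 53⁻¹ ≡ 8.
k = 20 + 53*((5 − 20)*8 mod 47) = 20 + 53*21 = 1133.
Check: 1133 mod 53 = 20, 1133 mod 47 = 5. ✓

1133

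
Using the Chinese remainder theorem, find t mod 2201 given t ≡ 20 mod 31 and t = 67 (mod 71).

919

31⁻¹ mod 71: 31×55 ≡ 1 (mod 71), so 31⁻¹ ≡ 55.
t = 20 + 31×((67 − 20)×55 mod 71) = 20 + 31×29 = 919.
Check: 919 mod 31 = 20, 919 mod 71 = 67. ✓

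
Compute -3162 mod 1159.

-3162 = -3×1159 + 315, so -3162 ≡ 315 (mod 1159).

315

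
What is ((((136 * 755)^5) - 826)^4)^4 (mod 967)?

262

136 * 755 = 102680 ≡ 178 (mod 967)
(178)^5 ≡ 167 (mod 967)
167 - 826 = -659 ≡ 308 (mod 967)
(308)^4 ≡ 901 (mod 967)
(901)^4 ≡ 262 (mod 967)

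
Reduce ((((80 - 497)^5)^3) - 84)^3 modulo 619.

213

80 - 497 = -417 ≡ 202 (mod 619)
(202)^5 ≡ 515 (mod 619)
(515)^3 ≡ 478 (mod 619)
478 - 84 = 394
(394)^3 ≡ 213 (mod 619)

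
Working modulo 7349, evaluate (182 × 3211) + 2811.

182 × 3211 = 584402 ≡ 3831 (mod 7349)
3831 + 2811 = 6642

6642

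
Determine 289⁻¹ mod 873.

145

873 = 3*289 + 6
289 = 48*6 + 1
6 = 6*1 + 0
gcd(289, 873) = 1, so the inverse exists.
Bézout: 1 = −48*873 + 145*289.
So 289⁻¹ ≡ 145 (mod 873).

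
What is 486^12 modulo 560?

176

12 in binary is 1100, i.e. 12 = 8 + 4.
486^1 ≡ 486 (mod 560)
486^2 ≡ 486^2 = 236196 ≡ 436 (mod 560)
486^4 ≡ 436^2 = 190096 ≡ 256 (mod 560)
486^8 ≡ 256^2 = 65536 ≡ 16 (mod 560)
486^12 = 486^8 × 486^4 ≡ 16 × 256 (mod 560).
16 × 256 = 4096 ≡ 176 (mod 560).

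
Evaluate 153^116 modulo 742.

309

116 in binary is 1110100, i.e. 116 = 64 + 32 + 16 + 4.
153^1 ≡ 153 (mod 742)
153^2 ≡ 153^2 = 23409 ≡ 407 (mod 742)
153^4 ≡ 407^2 = 165649 ≡ 183 (mod 742)
153^8 ≡ 183^2 = 33489 ≡ 99 (mod 742)
153^16 ≡ 99^2 = 9801 ≡ 155 (mod 742)
153^32 ≡ 155^2 = 24025 ≡ 281 (mod 742)
153^64 ≡ 281^2 = 78961 ≡ 309 (mod 742)
153^116 = 153^64 * 153^32 * 153^16 * 153^4 ≡ 309 * 281 * 155 * 183 (mod 742).
Accumulate the product:
309 * 281 = 86829 ≡ 15
15 * 155 = 2325 ≡ 99
99 * 183 = 18117 ≡ 309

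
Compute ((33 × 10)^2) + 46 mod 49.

19

33 × 10 = 330 ≡ 36 (mod 49)
(36)^2 ≡ 22 (mod 49)
22 + 46 = 68 ≡ 19 (mod 49)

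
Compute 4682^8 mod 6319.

4682^1 ≡ 4682 (mod 6319)
4682^2 ≡ 4682^2 = 21921124 ≡ 513 (mod 6319)
4682^4 ≡ 513^2 = 263169 ≡ 4090 (mod 6319)
4682^8 ≡ 4090^2 = 16728100 ≡ 1707 (mod 6319)
So 4682^8 ≡ 1707 (mod 6319).

1707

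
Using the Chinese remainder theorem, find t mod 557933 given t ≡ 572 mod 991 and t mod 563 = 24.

124447

991⁻¹ mod 563: 991·196 ≡ 1 (mod 563), so 991⁻¹ ≡ 196.
t = 572 + 991·((24 − 572)·196 mod 563) = 572 + 991·125 = 124447.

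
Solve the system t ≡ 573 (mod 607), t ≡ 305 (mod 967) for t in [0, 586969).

607⁻¹ mod 967: 607×599 ≡ 1 (mod 967), so 607⁻¹ ≡ 599.
t = 573 + 607×((305 − 573)×599 mod 967) = 573 + 607×957 = 581472.

581472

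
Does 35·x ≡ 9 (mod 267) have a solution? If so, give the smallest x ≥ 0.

252

gcd(35, 267) = 1, so a unique solution mod 267 exists.
35⁻¹ ≡ 206 (mod 267).
x ≡ 206·9 ≡ 252 (mod 267).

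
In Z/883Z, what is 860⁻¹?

691

Apply the Euclidean algorithm and back-substitute:
883 = 1×860 + 23
860 = 37×23 + 9
23 = 2×9 + 5
9 = 1×5 + 4
5 = 1×4 + 1
4 = 4×1 + 0
gcd(860, 883) = 1, so the inverse exists.
Bézout: 1 = 187×883 − 192×860.
So 860⁻¹ ≡ −192 ≡ 691 (mod 883).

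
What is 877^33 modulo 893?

810

Compute successive squares:
33 in binary is 100001, i.e. 33 = 32 + 1.
877^1 ≡ 877 (mod 893)
877^2 ≡ 877^2 = 769129 ≡ 256 (mod 893)
877^4 ≡ 256^2 = 65536 ≡ 347 (mod 893)
877^8 ≡ 347^2 = 120409 ≡ 747 (mod 893)
877^16 ≡ 747^2 = 558009 ≡ 777 (mod 893)
877^32 ≡ 777^2 = 603729 ≡ 61 (mod 893)
877^33 = 877^32 × 877^1 ≡ 61 × 877 (mod 893).
61 × 877 = 53497 ≡ 810 (mod 893).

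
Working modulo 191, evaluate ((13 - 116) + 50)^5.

13 - 116 = -103 ≡ 88 (mod 191)
88 + 50 = 138
(138)^5 ≡ 153 (mod 191)

153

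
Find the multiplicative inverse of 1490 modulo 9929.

8403

Apply the Euclidean algorithm and back-substitute:
9929 = 6*1490 + 989
1490 = 1*989 + 501
989 = 1*501 + 488
501 = 1*488 + 13
488 = 37*13 + 7
13 = 1*7 + 6
7 = 1*6 + 1
6 = 6*1 + 0
gcd(1490, 9929) = 1, so the inverse exists.
Back-substitute for 1:
1 = 1*7 − 1*6
  = −1*13 + 2*7
  = 2*488 − 75*13
  = −75*501 + 77*488
  = 77*989 − 152*501
  = −152*1490 + 229*989
  = 229*9929 − 1526*1490
So 1490⁻¹ ≡ −1526 ≡ 8403 (mod 9929).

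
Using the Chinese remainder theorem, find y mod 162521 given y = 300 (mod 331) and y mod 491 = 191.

331⁻¹ mod 491: 331×402 ≡ 1 (mod 491), so 331⁻¹ ≡ 402.
y = 300 + 331×((191 − 300)×402 mod 491) = 300 + 331×372 = 123432.

123432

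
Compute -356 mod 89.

0

-356 = -4·89 + 0, so -356 ≡ 0 (mod 89).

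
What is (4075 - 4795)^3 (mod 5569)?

3087

4075 - 4795 = -720 ≡ 4849 (mod 5569)
(4849)^3 ≡ 3087 (mod 5569)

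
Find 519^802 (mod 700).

802 in binary is 1100100010, i.e. 802 = 512 + 256 + 32 + 2.
519^1 ≡ 519 (mod 700)
519^2 ≡ 519^2 = 269361 ≡ 561 (mod 700)
519^4 ≡ 561^2 = 314721 ≡ 421 (mod 700)
519^8 ≡ 421^2 = 177241 ≡ 141 (mod 700)
519^16 ≡ 141^2 = 19881 ≡ 281 (mod 700)
519^32 ≡ 281^2 = 78961 ≡ 561 (mod 700)
519^64 ≡ 561^2 = 314721 ≡ 421 (mod 700)
519^128 ≡ 421^2 = 177241 ≡ 141 (mod 700)
519^256 ≡ 141^2 = 19881 ≡ 281 (mod 700)
519^512 ≡ 281^2 = 78961 ≡ 561 (mod 700)
519^802 = 519^512 · 519^256 · 519^32 · 519^2 ≡ 561 · 281 · 561 · 561 (mod 700).
Accumulate the product:
561 · 281 = 157641 ≡ 141
141 · 561 = 79101 ≡ 1
1 · 561 = 561

561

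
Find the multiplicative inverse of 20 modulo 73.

11

Run the extended Euclidean algorithm:
73 = 3*20 + 13
20 = 1*13 + 7
13 = 1*7 + 6
7 = 1*6 + 1
6 = 6*1 + 0
gcd(20, 73) = 1, so the inverse exists.
Back-substitute for 1:
1 = 1*7 − 1*6
  = −1*13 + 2*7
  = 2*20 − 3*13
  = −3*73 + 11*20
So 20⁻¹ ≡ 11 (mod 73).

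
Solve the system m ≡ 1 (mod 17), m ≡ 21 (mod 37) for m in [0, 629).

17⁻¹ mod 37: 17×24 ≡ 1 (mod 37), so 17⁻¹ ≡ 24.
m = 1 + 17×((21 − 1)×24 mod 37) = 1 + 17×36 = 613.
Check: 613 mod 17 = 1, 613 mod 37 = 21. ✓

613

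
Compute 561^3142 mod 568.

Compute successive squares:
3142 in binary is 110001000110, i.e. 3142 = 2048 + 1024 + 64 + 4 + 2.
561^1 ≡ 561 (mod 568)
561^2 ≡ 561^2 = 314721 ≡ 49 (mod 568)
561^4 ≡ 49^2 = 2401 ≡ 129 (mod 568)
561^8 ≡ 129^2 = 16641 ≡ 169 (mod 568)
561^16 ≡ 169^2 = 28561 ≡ 161 (mod 568)
561^32 ≡ 161^2 = 25921 ≡ 361 (mod 568)
561^64 ≡ 361^2 = 130321 ≡ 249 (mod 568)
561^128 ≡ 249^2 = 62001 ≡ 89 (mod 568)
561^256 ≡ 89^2 = 7921 ≡ 537 (mod 568)
561^512 ≡ 537^2 = 288369 ≡ 393 (mod 568)
561^1024 ≡ 393^2 = 154449 ≡ 521 (mod 568)
561^2048 ≡ 521^2 = 271441 ≡ 505 (mod 568)
561^3142 = 561^2048 · 561^1024 · 561^64 · 561^4 · 561^2 ≡ 505 · 521 · 249 · 129 · 49 (mod 568).
Accumulate the product:
505 · 521 = 263105 ≡ 121
121 · 249 = 30129 ≡ 25
25 · 129 = 3225 ≡ 385
385 · 49 = 18865 ≡ 121

121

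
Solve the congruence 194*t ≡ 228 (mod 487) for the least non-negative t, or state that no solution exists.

202

gcd(194, 487) = 1, so a unique solution mod 487 exists.
194⁻¹ ≡ 364 (mod 487).
t ≡ 364*228 ≡ 202 (mod 487).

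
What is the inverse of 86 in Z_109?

Run the extended Euclidean algorithm:
109 = 1·86 + 23
86 = 3·23 + 17
23 = 1·17 + 6
17 = 2·6 + 5
6 = 1·5 + 1
5 = 5·1 + 0
gcd(86, 109) = 1, so the inverse exists.
Back-substitute for 1:
1 = 1·6 − 1·5
  = −1·17 + 3·6
  = 3·23 − 4·17
  = −4·86 + 15·23
  = 15·109 − 19·86
So 86⁻¹ ≡ −19 ≡ 90 (mod 109).

90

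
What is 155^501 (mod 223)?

208

501 in binary is 111110101, i.e. 501 = 256 + 128 + 64 + 32 + 16 + 4 + 1.
155^1 ≡ 155 (mod 223)
155^2 ≡ 155^2 = 24025 ≡ 164 (mod 223)
155^4 ≡ 164^2 = 26896 ≡ 136 (mod 223)
155^8 ≡ 136^2 = 18496 ≡ 210 (mod 223)
155^16 ≡ 210^2 = 44100 ≡ 169 (mod 223)
155^32 ≡ 169^2 = 28561 ≡ 17 (mod 223)
155^64 ≡ 17^2 = 289 ≡ 66 (mod 223)
155^128 ≡ 66^2 = 4356 ≡ 119 (mod 223)
155^256 ≡ 119^2 = 14161 ≡ 112 (mod 223)
155^501 = 155^256 * 155^128 * 155^64 * 155^32 * 155^16 * 155^4 * 155^1 ≡ 112 * 119 * 66 * 17 * 169 * 136 * 155 (mod 223).
Accumulate the product:
112 * 119 = 13328 ≡ 171
171 * 66 = 11286 ≡ 136
136 * 17 = 2312 ≡ 82
82 * 169 = 13858 ≡ 32
32 * 136 = 4352 ≡ 115
115 * 155 = 17825 ≡ 208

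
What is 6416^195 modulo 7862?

2792

By square-and-multiply:
195 in binary is 11000011, i.e. 195 = 128 + 64 + 2 + 1.
6416^1 ≡ 6416 (mod 7862)
6416^2 ≡ 6416^2 = 41165056 ≡ 7486 (mod 7862)
6416^4 ≡ 7486^2 = 56040196 ≡ 7722 (mod 7862)
6416^8 ≡ 7722^2 = 59629284 ≡ 3876 (mod 7862)
6416^16 ≡ 3876^2 = 15023376 ≡ 6956 (mod 7862)
6416^32 ≡ 6956^2 = 48385936 ≡ 3188 (mod 7862)
6416^64 ≡ 3188^2 = 10163344 ≡ 5640 (mod 7862)
6416^128 ≡ 5640^2 = 31809600 ≡ 7810 (mod 7862)
6416^195 = 6416^128 · 6416^64 · 6416^2 · 6416^1 ≡ 7810 · 5640 · 7486 · 6416 (mod 7862).
Accumulate the product:
7810 · 5640 = 44048400 ≡ 5476
5476 · 7486 = 40993336 ≡ 868
868 · 6416 = 5569088 ≡ 2792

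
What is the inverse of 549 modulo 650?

By the extended Euclidean algorithm:
650 = 1*549 + 101
549 = 5*101 + 44
101 = 2*44 + 13
44 = 3*13 + 5
13 = 2*5 + 3
5 = 1*3 + 2
3 = 1*2 + 1
2 = 2*1 + 0
gcd(549, 650) = 1, so the inverse exists.
Back-substitute for 1:
1 = 1*3 − 1*2
  = −1*5 + 2*3
  = 2*13 − 5*5
  = −5*44 + 17*13
  = 17*101 − 39*44
  = −39*549 + 212*101
  = 212*650 − 251*549
So 549⁻¹ ≡ −251 ≡ 399 (mod 650).

399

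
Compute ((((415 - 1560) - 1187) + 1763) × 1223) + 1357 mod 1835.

415 - 1560 = -1145 ≡ 690 (mod 1835)
690 - 1187 = -497 ≡ 1338 (mod 1835)
1338 + 1763 = 3101 ≡ 1266 (mod 1835)
1266 × 1223 = 1548318 ≡ 1413 (mod 1835)
1413 + 1357 = 2770 ≡ 935 (mod 1835)

935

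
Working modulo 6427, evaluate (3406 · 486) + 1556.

3406 · 486 = 1655316 ≡ 3577 (mod 6427)
3577 + 1556 = 5133

5133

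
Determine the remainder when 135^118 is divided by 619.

135^1 ≡ 135 (mod 619)
135^2 ≡ 135^2 = 18225 ≡ 274 (mod 619)
135^4 ≡ 274^2 = 75076 ≡ 177 (mod 619)
135^8 ≡ 177^2 = 31329 ≡ 379 (mod 619)
135^16 ≡ 379^2 = 143641 ≡ 33 (mod 619)
135^32 ≡ 33^2 = 1089 ≡ 470 (mod 619)
135^64 ≡ 470^2 = 220900 ≡ 536 (mod 619)
135^118 = 135^64 · 135^32 · 135^16 · 135^4 · 135^2 ≡ 536 · 470 · 33 · 177 · 274 (mod 619).
Accumulate the product:
536 · 470 = 251920 ≡ 606
606 · 33 = 19998 ≡ 190
190 · 177 = 33630 ≡ 204
204 · 274 = 55896 ≡ 186

186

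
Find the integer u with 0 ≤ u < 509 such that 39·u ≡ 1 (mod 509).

248

Run the extended Euclidean algorithm:
509 = 13·39 + 2
39 = 19·2 + 1
2 = 2·1 + 0
gcd(39, 509) = 1, so the inverse exists.
Back-substitute for 1:
1 = 1·39 − 19·2
  = −19·509 + 248·39
So 39⁻¹ ≡ 248 (mod 509).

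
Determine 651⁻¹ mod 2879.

2879 = 4*651 + 275
651 = 2*275 + 101
275 = 2*101 + 73
101 = 1*73 + 28
73 = 2*28 + 17
28 = 1*17 + 11
17 = 1*11 + 6
11 = 1*6 + 5
6 = 1*5 + 1
5 = 5*1 + 0
gcd(651, 2879) = 1, so the inverse exists.
Back-substitute for 1:
1 = 1*6 − 1*5
  = −1*11 + 2*6
  = 2*17 − 3*11
  = −3*28 + 5*17
  = 5*73 − 13*28
  = −13*101 + 18*73
  = 18*275 − 49*101
  = −49*651 + 116*275
  = 116*2879 − 513*651
So 651⁻¹ ≡ −513 ≡ 2366 (mod 2879).

2366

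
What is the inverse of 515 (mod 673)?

115

673 = 1*515 + 158
515 = 3*158 + 41
158 = 3*41 + 35
41 = 1*35 + 6
35 = 5*6 + 5
6 = 1*5 + 1
5 = 5*1 + 0
gcd(515, 673) = 1, so the inverse exists.
Bézout: 1 = −88*673 + 115*515.
So 515⁻¹ ≡ 115 (mod 673).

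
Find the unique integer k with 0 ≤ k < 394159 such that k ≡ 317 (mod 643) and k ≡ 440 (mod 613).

643⁻¹ mod 613: 643×470 ≡ 1 (mod 613), so 643⁻¹ ≡ 470.
k = 317 + 643×((440 − 317)×470 mod 613) = 317 + 643×188 = 121201.
Check: 121201 mod 643 = 317, 121201 mod 613 = 440. ✓

121201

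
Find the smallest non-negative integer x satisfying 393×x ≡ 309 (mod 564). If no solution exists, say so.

173

gcd(393, 564) = 3, and 3 | 309, so solutions exist.
Divide through by 3: 131×x = 103 (mod 188).
131⁻¹ ≡ 155 (mod 188).
x ≡ 155×103 ≡ 173 (mod 188).
The smallest non-negative solution is x = 173.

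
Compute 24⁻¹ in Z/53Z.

53 = 2×24 + 5
24 = 4×5 + 4
5 = 1×4 + 1
4 = 4×1 + 0
gcd(24, 53) = 1, so the inverse exists.
Bézout: 1 = 5×53 − 11×24.
So 24⁻¹ ≡ −11 ≡ 42 (mod 53).

42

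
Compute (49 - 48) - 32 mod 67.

49 - 48 = 1
1 - 32 = -31 ≡ 36 (mod 67)

36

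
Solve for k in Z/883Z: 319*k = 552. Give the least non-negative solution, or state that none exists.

gcd(319, 883) = 1, so a unique solution mod 883 exists.
319⁻¹ ≡ 537 (mod 883).
k ≡ 537*552 ≡ 619 (mod 883).

619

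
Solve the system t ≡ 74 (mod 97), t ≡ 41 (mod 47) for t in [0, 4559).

3566

97⁻¹ mod 47: 97·16 ≡ 1 (mod 47), so 97⁻¹ ≡ 16.
t = 74 + 97·((41 − 74)·16 mod 47) = 74 + 97·36 = 3566.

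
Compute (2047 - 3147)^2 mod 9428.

2047 - 3147 = -1100 ≡ 8328 (mod 9428)
(8328)^2 ≡ 3216 (mod 9428)

3216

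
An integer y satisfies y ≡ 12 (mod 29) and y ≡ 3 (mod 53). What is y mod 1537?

215

29⁻¹ mod 53: 29·11 ≡ 1 (mod 53), so 29⁻¹ ≡ 11.
y = 12 + 29·((3 − 12)·11 mod 53) = 12 + 29·7 = 215.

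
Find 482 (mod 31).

17

482 = 15*31 + 17, so 482 ≡ 17 (mod 31).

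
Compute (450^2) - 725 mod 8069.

(450)^2 ≡ 775 (mod 8069)
775 - 725 = 50

50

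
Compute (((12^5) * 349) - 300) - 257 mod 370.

221

(12)^5 ≡ 192 (mod 370)
192 * 349 = 67008 ≡ 38 (mod 370)
38 - 300 = -262 ≡ 108 (mod 370)
108 - 257 = -149 ≡ 221 (mod 370)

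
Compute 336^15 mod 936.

By square-and-multiply:
15 in binary is 1111, i.e. 15 = 8 + 4 + 2 + 1.
336^1 ≡ 336 (mod 936)
336^2 ≡ 336^2 = 112896 ≡ 576 (mod 936)
336^4 ≡ 576^2 = 331776 ≡ 432 (mod 936)
336^8 ≡ 432^2 = 186624 ≡ 360 (mod 936)
336^15 = 336^8 * 336^4 * 336^2 * 336^1 ≡ 360 * 432 * 576 * 336 (mod 936).
Accumulate the product:
360 * 432 = 155520 ≡ 144
144 * 576 = 82944 ≡ 576
576 * 336 = 193536 ≡ 720

720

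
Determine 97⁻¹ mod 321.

139

Apply the Euclidean algorithm and back-substitute:
321 = 3*97 + 30
97 = 3*30 + 7
30 = 4*7 + 2
7 = 3*2 + 1
2 = 2*1 + 0
gcd(97, 321) = 1, so the inverse exists.
Back-substitute for 1:
1 = 1*7 − 3*2
  = −3*30 + 13*7
  = 13*97 − 42*30
  = −42*321 + 139*97
So 97⁻¹ ≡ 139 (mod 321).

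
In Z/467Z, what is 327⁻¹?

467 = 1·327 + 140
327 = 2·140 + 47
140 = 2·47 + 46
47 = 1·46 + 1
46 = 46·1 + 0
gcd(327, 467) = 1, so the inverse exists.
Back-substitute for 1:
1 = 1·47 − 1·46
  = −1·140 + 3·47
  = 3·327 − 7·140
  = −7·467 + 10·327
So 327⁻¹ ≡ 10 (mod 467).

10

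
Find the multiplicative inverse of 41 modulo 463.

Apply the Euclidean algorithm and back-substitute:
463 = 11×41 + 12
41 = 3×12 + 5
12 = 2×5 + 2
5 = 2×2 + 1
2 = 2×1 + 0
gcd(41, 463) = 1, so the inverse exists.
Back-substitute for 1:
1 = 1×5 − 2×2
  = −2×12 + 5×5
  = 5×41 − 17×12
  = −17×463 + 192×41
So 41⁻¹ ≡ 192 (mod 463).

192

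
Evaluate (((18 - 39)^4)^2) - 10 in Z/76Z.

75

18 - 39 = -21 ≡ 55 (mod 76)
(55)^4 ≡ 73 (mod 76)
(73)^2 ≡ 9 (mod 76)
9 - 10 = -1 ≡ 75 (mod 76)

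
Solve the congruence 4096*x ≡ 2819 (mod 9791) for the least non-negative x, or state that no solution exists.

8422

gcd(4096, 9791) = 1, so a unique solution mod 9791 exists.
4096⁻¹ ≡ 3827 (mod 9791).
x ≡ 3827*2819 ≡ 8422 (mod 9791).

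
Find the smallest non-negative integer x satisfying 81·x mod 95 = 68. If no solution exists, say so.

gcd(81, 95) = 1, so a unique solution mod 95 exists.
81⁻¹ ≡ 61 (mod 95).
x ≡ 61·68 ≡ 63 (mod 95).

63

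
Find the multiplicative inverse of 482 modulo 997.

By the extended Euclidean algorithm:
997 = 2*482 + 33
482 = 14*33 + 20
33 = 1*20 + 13
20 = 1*13 + 7
13 = 1*7 + 6
7 = 1*6 + 1
6 = 6*1 + 0
gcd(482, 997) = 1, so the inverse exists.
Back-substitute for 1:
1 = 1*7 − 1*6
  = −1*13 + 2*7
  = 2*20 − 3*13
  = −3*33 + 5*20
  = 5*482 − 73*33
  = −73*997 + 151*482
So 482⁻¹ ≡ 151 (mod 997).

151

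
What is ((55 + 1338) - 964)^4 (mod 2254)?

55 + 1338 = 1393
1393 - 964 = 429
(429)^4 ≡ 1773 (mod 2254)

1773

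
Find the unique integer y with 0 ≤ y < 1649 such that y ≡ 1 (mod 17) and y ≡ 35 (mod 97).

35

17⁻¹ mod 97: 17×40 ≡ 1 (mod 97), so 17⁻¹ ≡ 40.
y = 1 + 17×((35 − 1)×40 mod 97) = 1 + 17×2 = 35.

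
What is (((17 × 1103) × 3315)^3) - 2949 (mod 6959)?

17 × 1103 = 18751 ≡ 4833 (mod 6959)
4833 × 3315 = 16021395 ≡ 1777 (mod 6959)
(1777)^3 ≡ 6127 (mod 6959)
6127 - 2949 = 3178

3178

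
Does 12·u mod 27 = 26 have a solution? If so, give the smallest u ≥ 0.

no solution

gcd(12, 27) = 3, and 3 does not divide 26.
So the congruence has no solution.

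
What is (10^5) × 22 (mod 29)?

(10)^5 ≡ 8 (mod 29)
8 × 22 = 176 ≡ 2 (mod 29)

2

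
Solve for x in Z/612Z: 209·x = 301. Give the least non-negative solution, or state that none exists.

gcd(209, 612) = 1, so a unique solution mod 612 exists.
209⁻¹ ≡ 41 (mod 612).
x ≡ 41·301 ≡ 101 (mod 612).

101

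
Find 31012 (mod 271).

31012 = 114·271 + 118, so 31012 ≡ 118 (mod 271).

118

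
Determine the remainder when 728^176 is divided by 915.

176 in binary is 10110000, i.e. 176 = 128 + 32 + 16.
728^1 ≡ 728 (mod 915)
728^2 ≡ 728^2 = 529984 ≡ 199 (mod 915)
728^4 ≡ 199^2 = 39601 ≡ 256 (mod 915)
728^8 ≡ 256^2 = 65536 ≡ 571 (mod 915)
728^16 ≡ 571^2 = 326041 ≡ 301 (mod 915)
728^32 ≡ 301^2 = 90601 ≡ 16 (mod 915)
728^64 ≡ 16^2 = 256 (mod 915)
728^128 ≡ 256^2 = 65536 ≡ 571 (mod 915)
728^176 = 728^128 * 728^32 * 728^16 ≡ 571 * 16 * 301 (mod 915).
Accumulate the product:
571 * 16 = 9136 ≡ 901
901 * 301 = 271201 ≡ 361

361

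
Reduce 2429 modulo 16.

2429 = 151·16 + 13, so 2429 ≡ 13 (mod 16).

13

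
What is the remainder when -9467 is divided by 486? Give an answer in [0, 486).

-9467 = -20·486 + 253, so -9467 ≡ 253 (mod 486).

253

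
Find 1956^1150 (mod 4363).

1859

By square-and-multiply:
1150 in binary is 10001111110, i.e. 1150 = 1024 + 64 + 32 + 16 + 8 + 4 + 2.
1956^1 ≡ 1956 (mod 4363)
1956^2 ≡ 1956^2 = 3825936 ≡ 3948 (mod 4363)
1956^4 ≡ 3948^2 = 15586704 ≡ 2068 (mod 4363)
1956^8 ≡ 2068^2 = 4276624 ≡ 884 (mod 4363)
1956^16 ≡ 884^2 = 781456 ≡ 479 (mod 4363)
1956^32 ≡ 479^2 = 229441 ≡ 2565 (mod 4363)
1956^64 ≡ 2565^2 = 6579225 ≡ 4184 (mod 4363)
1956^128 ≡ 4184^2 = 17505856 ≡ 1500 (mod 4363)
1956^256 ≡ 1500^2 = 2250000 ≡ 3055 (mod 4363)
1956^512 ≡ 3055^2 = 9333025 ≡ 568 (mod 4363)
1956^1024 ≡ 568^2 = 322624 ≡ 4125 (mod 4363)
1956^1150 = 1956^1024 * 1956^64 * 1956^32 * 1956^16 * 1956^8 * 1956^4 * 1956^2 ≡ 4125 * 4184 * 2565 * 479 * 884 * 2068 * 3948 (mod 4363).
Accumulate the product:
4125 * 4184 = 17259000 ≡ 3335
3335 * 2565 = 8554275 ≡ 2795
2795 * 479 = 1338805 ≡ 3727
3727 * 884 = 3294668 ≡ 603
603 * 2068 = 1247004 ≡ 3549
3549 * 3948 = 14011452 ≡ 1859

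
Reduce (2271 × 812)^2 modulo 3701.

3371

2271 × 812 = 1844052 ≡ 954 (mod 3701)
(954)^2 ≡ 3371 (mod 3701)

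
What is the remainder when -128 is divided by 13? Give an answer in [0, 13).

-128 = -10*13 + 2, so -128 ≡ 2 (mod 13).

2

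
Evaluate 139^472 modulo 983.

472 in binary is 111011000, i.e. 472 = 256 + 128 + 64 + 16 + 8.
139^1 ≡ 139 (mod 983)
139^2 ≡ 139^2 = 19321 ≡ 644 (mod 983)
139^4 ≡ 644^2 = 414736 ≡ 893 (mod 983)
139^8 ≡ 893^2 = 797449 ≡ 236 (mod 983)
139^16 ≡ 236^2 = 55696 ≡ 648 (mod 983)
139^32 ≡ 648^2 = 419904 ≡ 163 (mod 983)
139^64 ≡ 163^2 = 26569 ≡ 28 (mod 983)
139^128 ≡ 28^2 = 784 (mod 983)
139^256 ≡ 784^2 = 614656 ≡ 281 (mod 983)
139^472 = 139^256 · 139^128 · 139^64 · 139^16 · 139^8 ≡ 281 · 784 · 28 · 648 · 236 (mod 983).
Accumulate the product:
281 · 784 = 220304 ≡ 112
112 · 28 = 3136 ≡ 187
187 · 648 = 121176 ≡ 267
267 · 236 = 63012 ≡ 100

100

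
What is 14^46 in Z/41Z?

9

Compute successive squares:
46 in binary is 101110, i.e. 46 = 32 + 8 + 4 + 2.
14^1 ≡ 14 (mod 41)
14^2 ≡ 14^2 = 196 ≡ 32 (mod 41)
14^4 ≡ 32^2 = 1024 ≡ 40 (mod 41)
14^8 ≡ 40^2 = 1600 ≡ 1 (mod 41)
14^16 ≡ 1^2 = 1 (mod 41)
14^32 ≡ 1^2 = 1 (mod 41)
14^46 = 14^32 · 14^8 · 14^4 · 14^2 ≡ 1 · 1 · 40 · 32 (mod 41).
Accumulate the product:
1 · 1 = 1
1 · 40 = 40
40 · 32 = 1280 ≡ 9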